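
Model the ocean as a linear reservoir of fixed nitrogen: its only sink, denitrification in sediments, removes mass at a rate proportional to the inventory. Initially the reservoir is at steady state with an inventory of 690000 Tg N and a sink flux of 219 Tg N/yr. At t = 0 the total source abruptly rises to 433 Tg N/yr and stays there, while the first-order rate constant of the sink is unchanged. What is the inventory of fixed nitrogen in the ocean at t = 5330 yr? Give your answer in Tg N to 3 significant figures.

τ = M₀/F₀ = 690000/219 = 3151 yr; rate constant k = 1/τ.
New steady state M_∞ = F₁/k = F₁·τ = 433 × 3151 = 1.3642×10^6 Tg N.
M(t) = M_∞ + (M₀ − M_∞)·e^(−t/τ); t/τ = 5330/3151 = 1.692, so e^(−t/τ) = 0.1842.
M(t) = 1.3642×10^6 − 674200 × 0.1842 = 1.2400×10^6 Tg N.

1.24×10^6 Tg N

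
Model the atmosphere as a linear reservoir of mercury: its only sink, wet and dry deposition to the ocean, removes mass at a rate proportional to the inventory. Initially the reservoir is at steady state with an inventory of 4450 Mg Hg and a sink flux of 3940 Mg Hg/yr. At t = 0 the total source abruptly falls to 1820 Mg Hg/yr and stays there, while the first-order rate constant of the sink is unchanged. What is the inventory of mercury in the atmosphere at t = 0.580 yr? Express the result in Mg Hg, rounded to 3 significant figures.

3490 Mg Hg

τ = M₀/F₀ = 4450/3940 = 1.129 yr; rate constant k = 1/τ.
New steady state M_∞ = F₁/k = F₁·τ = 1820 × 1.129 = 2055.6 Mg Hg.
M(t) = M_∞ + (M₀ − M_∞)·e^(−t/τ); t/τ = 0.580/1.129 = 0.5135, so e^(−t/τ) = 0.5984.
M(t) = 2055.6 + 2394 × 0.5984 = 3488.4 Mg Hg.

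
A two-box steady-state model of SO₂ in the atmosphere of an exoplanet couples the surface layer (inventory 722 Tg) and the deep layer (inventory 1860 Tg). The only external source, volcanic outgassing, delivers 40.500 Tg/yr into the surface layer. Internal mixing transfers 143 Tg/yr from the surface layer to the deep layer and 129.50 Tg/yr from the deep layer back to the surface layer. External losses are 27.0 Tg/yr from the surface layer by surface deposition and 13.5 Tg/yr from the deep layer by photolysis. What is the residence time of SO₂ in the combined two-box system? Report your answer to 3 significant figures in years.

Treat the two boxes together as one reservoir: the mixing fluxes between them are internal recycling, so τ = ΣM / Σ(external losses).
M_total = 722 + 1860 = 2582.0 Tg.
ΣF_external_out = 27.0 + 13.5 = 40.500 Tg/yr.
τ = M_total / ΣF_ext = 2582.0 / 40.500 = 63.75 yr.

63.8 yr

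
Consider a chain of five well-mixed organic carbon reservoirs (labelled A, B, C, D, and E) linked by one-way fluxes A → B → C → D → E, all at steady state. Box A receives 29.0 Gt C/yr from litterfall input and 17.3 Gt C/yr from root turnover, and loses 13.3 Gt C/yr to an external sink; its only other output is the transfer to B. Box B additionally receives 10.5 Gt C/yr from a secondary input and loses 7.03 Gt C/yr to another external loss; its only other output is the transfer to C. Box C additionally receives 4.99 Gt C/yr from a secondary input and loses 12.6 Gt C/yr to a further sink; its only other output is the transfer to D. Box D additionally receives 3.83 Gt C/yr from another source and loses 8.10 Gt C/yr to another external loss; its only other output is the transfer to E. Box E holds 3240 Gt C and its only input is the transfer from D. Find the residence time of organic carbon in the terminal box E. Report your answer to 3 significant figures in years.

Box A: F(A→B) = (29.0 + 17.3) − 13.3 = 33.000 Gt C/yr.
Box B: F(B→C) = (33.000 + 10.5) − 7.03 = 36.470 Gt C/yr.
Box C: F(C→D) = (36.470 + 4.99) − 12.6 = 28.860 Gt C/yr.
Box D: F(D→E) = (28.860 + 3.83) − 8.10 = 24.590 Gt C/yr.
Box E throughput = its input = 24.590 Gt C/yr; τ = 3240 / 24.590 = 131.8 yr.

132 yr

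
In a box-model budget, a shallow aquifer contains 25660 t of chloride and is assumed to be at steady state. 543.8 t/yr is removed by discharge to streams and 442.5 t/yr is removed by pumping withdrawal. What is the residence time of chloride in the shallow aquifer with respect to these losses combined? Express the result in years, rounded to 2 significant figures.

Total removal = 543.8 + 442.5 = 986.30 t/yr.
τ = M / ΣF_out = 25660 / 986.30 = 26.02 yr.

26 yr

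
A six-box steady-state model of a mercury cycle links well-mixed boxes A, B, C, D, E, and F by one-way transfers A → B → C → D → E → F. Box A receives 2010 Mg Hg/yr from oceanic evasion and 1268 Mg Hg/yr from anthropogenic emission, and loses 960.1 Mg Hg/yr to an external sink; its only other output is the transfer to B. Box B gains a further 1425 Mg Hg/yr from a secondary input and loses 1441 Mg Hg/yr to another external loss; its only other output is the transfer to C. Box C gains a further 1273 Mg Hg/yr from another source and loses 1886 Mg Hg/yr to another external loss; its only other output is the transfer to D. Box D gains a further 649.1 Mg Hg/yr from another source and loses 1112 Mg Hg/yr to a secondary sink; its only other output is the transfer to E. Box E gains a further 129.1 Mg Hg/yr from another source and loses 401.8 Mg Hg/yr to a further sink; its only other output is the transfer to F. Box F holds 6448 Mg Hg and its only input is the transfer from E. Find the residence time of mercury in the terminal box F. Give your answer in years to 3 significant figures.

Box A: F(A→B) = (2010 + 1268) − 960.1 = 2317.9 Mg Hg/yr.
Box B: F(B→C) = (2317.9 + 1425) − 1441 = 2301.9 Mg Hg/yr.
Box C: F(C→D) = (2301.9 + 1273) − 1886 = 1688.9 Mg Hg/yr.
Box D: F(D→E) = (1688.9 + 649.1) − 1112 = 1226.0 Mg Hg/yr.
Box E: F(E→F) = (1226.0 + 129.1) − 401.8 = 953.30 Mg Hg/yr.
Box F throughput = its input = 953.30 Mg Hg/yr; τ = 6448 / 953.30 = 6.764 yr.

6.76 yr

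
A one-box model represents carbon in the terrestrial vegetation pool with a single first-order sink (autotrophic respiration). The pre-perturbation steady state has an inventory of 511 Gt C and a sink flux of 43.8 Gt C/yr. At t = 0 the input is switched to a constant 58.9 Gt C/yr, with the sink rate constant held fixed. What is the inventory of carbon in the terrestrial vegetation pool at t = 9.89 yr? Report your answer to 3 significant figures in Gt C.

612 Gt C

The sink rate constant is k = F₀/M₀ = 43.8/511 = 0.08571 yr⁻¹.
Solving dM/dt = F₁ − kM with M(0) = M₀ gives M(t) = F₁/k + (M₀ − F₁/k)·e^(−kt).
F₁/k = 58.9/0.08571 = 687.17 Gt C; kt = 0.08571 × 9.89 = 0.8477, e^(−kt) = 0.4284.
M(9.89) = 687.17 + (511 − 687.17) × 0.4284 = 687.17 − 75.47 = 611.70 Gt C.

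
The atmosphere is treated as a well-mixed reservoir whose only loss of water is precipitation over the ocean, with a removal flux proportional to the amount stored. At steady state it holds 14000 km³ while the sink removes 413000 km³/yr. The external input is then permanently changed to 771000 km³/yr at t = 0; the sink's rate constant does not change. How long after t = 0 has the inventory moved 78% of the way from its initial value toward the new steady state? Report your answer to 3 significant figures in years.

τ = M₀/F₀ = 14000/413000 = 0.03390 yr.
The remaining gap fraction is e^(−t/τ); 78% covered ⇒ e^(−t/τ) = 0.220.
t = −τ ln(0.220) = 0.03390 × 1.514 = 0.05133 yr.

0.0513 yr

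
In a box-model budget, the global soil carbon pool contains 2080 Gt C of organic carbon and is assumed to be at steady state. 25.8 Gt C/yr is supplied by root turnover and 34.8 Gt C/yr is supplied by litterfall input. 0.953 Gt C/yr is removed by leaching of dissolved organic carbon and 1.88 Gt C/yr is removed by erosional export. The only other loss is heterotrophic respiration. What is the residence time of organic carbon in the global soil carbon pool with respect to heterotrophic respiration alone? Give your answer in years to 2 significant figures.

36 yr

At steady state ΣF_in = ΣF_out.
ΣF_in = 25.8 + 34.8 = 60.600 Gt C/yr.
Heterotrophic respiration flux = ΣF_in − (0.953 + 1.88) = 60.600 − 2.833 = 57.77 Gt C/yr.
τ = M / F = 2080 / 57.77 = 36.01 yr.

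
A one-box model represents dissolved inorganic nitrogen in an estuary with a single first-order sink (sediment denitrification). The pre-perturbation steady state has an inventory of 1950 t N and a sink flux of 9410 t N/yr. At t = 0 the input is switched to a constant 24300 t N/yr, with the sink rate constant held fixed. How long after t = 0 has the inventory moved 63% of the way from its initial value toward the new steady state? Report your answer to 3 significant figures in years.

τ = M₀/F₀ = 1950/9410 = 0.2072 yr.
The remaining gap fraction is e^(−t/τ); 63% covered ⇒ e^(−t/τ) = 0.370.
t = −τ ln(0.370) = 0.2072 × 0.9943 = 0.2060 yr.

0.206 yr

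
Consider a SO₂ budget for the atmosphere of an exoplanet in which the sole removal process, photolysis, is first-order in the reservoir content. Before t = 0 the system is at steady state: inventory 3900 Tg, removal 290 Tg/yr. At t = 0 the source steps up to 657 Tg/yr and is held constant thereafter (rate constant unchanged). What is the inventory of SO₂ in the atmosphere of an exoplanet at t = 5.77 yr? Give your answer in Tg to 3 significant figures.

The sink rate constant is k = F₀/M₀ = 290/3900 = 0.07436 yr⁻¹.
Solving dM/dt = F₁ − kM with M(0) = M₀ gives M(t) = F₁/k + (M₀ − F₁/k)·e^(−kt).
F₁/k = 657/0.07436 = 8835.5 Tg; kt = 0.07436 × 5.77 = 0.4291, e^(−kt) = 0.6511.
M(5.77) = 8835.5 + (3900 − 8835.5) × 0.6511 = 8835.5 − 3214 = 5621.9 Tg.

5620 Tg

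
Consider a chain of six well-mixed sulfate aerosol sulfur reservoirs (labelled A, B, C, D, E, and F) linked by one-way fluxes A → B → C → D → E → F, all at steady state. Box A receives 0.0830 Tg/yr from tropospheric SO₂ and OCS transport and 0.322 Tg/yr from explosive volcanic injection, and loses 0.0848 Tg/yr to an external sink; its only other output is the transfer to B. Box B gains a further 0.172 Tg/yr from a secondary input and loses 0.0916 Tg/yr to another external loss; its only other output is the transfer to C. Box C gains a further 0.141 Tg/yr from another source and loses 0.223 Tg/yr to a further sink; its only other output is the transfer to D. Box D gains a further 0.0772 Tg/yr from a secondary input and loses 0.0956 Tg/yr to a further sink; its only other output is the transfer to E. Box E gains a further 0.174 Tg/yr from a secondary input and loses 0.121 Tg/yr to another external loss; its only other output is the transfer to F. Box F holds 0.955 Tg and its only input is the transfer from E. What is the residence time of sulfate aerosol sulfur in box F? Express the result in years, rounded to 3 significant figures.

Box A: F(A→B) = (0.0830 + 0.322) − 0.0848 = 0.32020 Tg/yr.
Box B: F(B→C) = (0.32020 + 0.172) − 0.0916 = 0.40060 Tg/yr.
Box C: F(C→D) = (0.40060 + 0.141) − 0.223 = 0.31860 Tg/yr.
Box D: F(D→E) = (0.31860 + 0.0772) − 0.0956 = 0.30020 Tg/yr.
Box E: F(E→F) = (0.30020 + 0.174) − 0.121 = 0.35320 Tg/yr.
Box F throughput = its input = 0.35320 Tg/yr; τ = 0.955 / 0.35320 = 2.704 yr.

2.70 yr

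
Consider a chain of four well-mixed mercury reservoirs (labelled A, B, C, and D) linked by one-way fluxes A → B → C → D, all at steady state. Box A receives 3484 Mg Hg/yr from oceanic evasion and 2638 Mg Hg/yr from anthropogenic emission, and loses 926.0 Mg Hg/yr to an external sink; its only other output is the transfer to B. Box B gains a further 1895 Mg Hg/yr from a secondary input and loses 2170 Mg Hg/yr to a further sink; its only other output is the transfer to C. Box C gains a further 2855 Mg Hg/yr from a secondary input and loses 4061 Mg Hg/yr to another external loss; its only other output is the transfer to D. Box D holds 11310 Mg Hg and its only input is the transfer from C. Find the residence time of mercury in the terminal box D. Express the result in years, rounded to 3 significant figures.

3.04 yr

Box A: F(A→B) = (3484 + 2638) − 926.0 = 5196.0 Mg Hg/yr.
Box B: F(B→C) = (5196.0 + 1895) − 2170 = 4921.0 Mg Hg/yr.
Box C: F(C→D) = (4921.0 + 2855) − 4061 = 3715.0 Mg Hg/yr.
Box D throughput = its input = 3715.0 Mg Hg/yr; τ = 11310 / 3715.0 = 3.044 yr.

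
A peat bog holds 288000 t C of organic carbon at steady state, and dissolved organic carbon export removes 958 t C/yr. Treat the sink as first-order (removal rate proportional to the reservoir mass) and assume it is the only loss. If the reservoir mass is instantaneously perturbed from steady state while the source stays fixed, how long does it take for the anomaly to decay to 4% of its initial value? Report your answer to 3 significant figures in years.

For a linear reservoir the anomaly decays as exp(−t/τ) with τ = M/F = 288000/958 = 300.6 yr.
exp(−t/τ) = 0.04 ⇒ t = −τ ln(0.04) = 300.6 × 3.219 = 967.7 yr.

968 yr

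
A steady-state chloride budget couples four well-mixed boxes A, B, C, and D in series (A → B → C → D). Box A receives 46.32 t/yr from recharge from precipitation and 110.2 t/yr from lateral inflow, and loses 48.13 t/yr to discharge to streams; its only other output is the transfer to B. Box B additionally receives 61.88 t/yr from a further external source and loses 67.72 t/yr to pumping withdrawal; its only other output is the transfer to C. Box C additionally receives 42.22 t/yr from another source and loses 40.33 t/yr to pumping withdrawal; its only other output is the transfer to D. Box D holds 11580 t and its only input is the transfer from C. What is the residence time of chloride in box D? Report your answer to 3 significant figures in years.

111 yr

Box A: F(A→B) = (46.32 + 110.2) − 48.13 = 108.39 t/yr.
Box B: F(B→C) = (108.39 + 61.88) − 67.72 = 102.55 t/yr.
Box C: F(C→D) = (102.55 + 42.22) − 40.33 = 104.44 t/yr.
Box D throughput = its input = 104.44 t/yr; τ = 11580 / 104.44 = 110.9 yr.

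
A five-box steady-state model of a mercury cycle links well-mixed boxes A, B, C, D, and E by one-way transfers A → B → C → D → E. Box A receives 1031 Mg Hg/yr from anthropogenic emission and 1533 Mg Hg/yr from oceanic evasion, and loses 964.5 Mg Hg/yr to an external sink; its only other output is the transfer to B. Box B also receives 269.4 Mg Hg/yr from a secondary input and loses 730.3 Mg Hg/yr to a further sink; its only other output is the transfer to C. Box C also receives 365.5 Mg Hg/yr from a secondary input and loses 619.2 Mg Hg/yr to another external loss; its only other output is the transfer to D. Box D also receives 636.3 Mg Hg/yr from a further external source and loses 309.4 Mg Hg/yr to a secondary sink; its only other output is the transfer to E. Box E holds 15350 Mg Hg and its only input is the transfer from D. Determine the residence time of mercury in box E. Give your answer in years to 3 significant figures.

Box A: F(A→B) = (1031 + 1533) − 964.5 = 1599.5 Mg Hg/yr.
Box B: F(B→C) = (1599.5 + 269.4) − 730.3 = 1138.6 Mg Hg/yr.
Box C: F(C→D) = (1138.6 + 365.5) − 619.2 = 884.90 Mg Hg/yr.
Box D: F(D→E) = (884.90 + 636.3) − 309.4 = 1211.8 Mg Hg/yr.
Box E throughput = its input = 1211.8 Mg Hg/yr; τ = 15350 / 1211.8 = 12.67 yr.

12.7 yr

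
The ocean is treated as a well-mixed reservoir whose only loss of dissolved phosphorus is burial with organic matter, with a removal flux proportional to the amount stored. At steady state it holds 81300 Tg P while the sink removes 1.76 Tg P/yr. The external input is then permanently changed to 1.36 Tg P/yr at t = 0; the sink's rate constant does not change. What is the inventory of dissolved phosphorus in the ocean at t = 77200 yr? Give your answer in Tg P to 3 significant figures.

Residence time τ = M₀/F₀ = 46190 yr. The eventual steady state is M_∞ = M₀·(F₁/F₀) = 81300 × 1.36/1.76 = 62823 Tg P.
The anomaly ΔM(t) = M(t) − M_∞ decays as ΔM₀·e^(−t/τ) with ΔM₀ = 81300 − 62823 = 18480 Tg P.
At t = 77200 yr, e^(−t/τ) = e^(−1.671) = 0.1880, so ΔM = 3474 Tg P and M = 62823 + 3474 = 66297 Tg P.

66300 Tg P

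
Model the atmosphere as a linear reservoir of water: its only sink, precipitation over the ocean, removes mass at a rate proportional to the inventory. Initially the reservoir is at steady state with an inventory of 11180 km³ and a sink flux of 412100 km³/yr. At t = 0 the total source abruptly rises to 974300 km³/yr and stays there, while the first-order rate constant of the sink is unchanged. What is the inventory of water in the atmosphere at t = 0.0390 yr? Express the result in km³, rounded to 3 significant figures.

22800 km³

Residence time τ = M₀/F₀ = 0.02713 yr. The eventual steady state is M_∞ = M₀·(F₁/F₀) = 11180 × 974300/412100 = 26432 km³.
The anomaly ΔM(t) = M(t) − M_∞ decays as ΔM₀·e^(−t/τ) with ΔM₀ = 11180 − 26432 = −15250 km³.
At t = 0.0390 yr, e^(−t/τ) = e^(−1.438) = 0.2375, so ΔM = −3622 km³ and M = 26432 − 3622 = 22810 km³.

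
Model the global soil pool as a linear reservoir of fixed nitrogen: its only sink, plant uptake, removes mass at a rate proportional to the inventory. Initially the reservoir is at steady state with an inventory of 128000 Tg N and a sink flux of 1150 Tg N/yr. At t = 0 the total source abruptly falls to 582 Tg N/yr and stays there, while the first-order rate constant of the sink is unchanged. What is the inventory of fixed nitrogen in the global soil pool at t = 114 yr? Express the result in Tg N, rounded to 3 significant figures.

τ = M₀/F₀ = 128000/1150 = 111.3 yr; rate constant k = 1/τ.
New steady state M_∞ = F₁/k = F₁·τ = 582 × 111.3 = 64779 Tg N.
M(t) = M_∞ + (M₀ − M_∞)·e^(−t/τ); t/τ = 114/111.3 = 1.024, so e^(−t/τ) = 0.3591.
M(t) = 64779 + 63220 × 0.3591 = 87480 Tg N.

87500 Tg N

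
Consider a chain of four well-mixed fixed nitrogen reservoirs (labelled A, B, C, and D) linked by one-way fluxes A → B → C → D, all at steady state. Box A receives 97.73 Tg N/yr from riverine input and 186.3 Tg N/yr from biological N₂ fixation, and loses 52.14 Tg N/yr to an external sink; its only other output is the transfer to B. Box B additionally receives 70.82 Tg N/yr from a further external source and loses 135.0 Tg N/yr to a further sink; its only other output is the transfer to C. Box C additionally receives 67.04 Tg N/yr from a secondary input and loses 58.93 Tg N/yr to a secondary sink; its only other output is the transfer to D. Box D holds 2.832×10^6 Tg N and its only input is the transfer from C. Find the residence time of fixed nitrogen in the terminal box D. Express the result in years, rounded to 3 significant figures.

Box A: F(A→B) = (97.73 + 186.3) − 52.14 = 231.89 Tg N/yr.
Box B: F(B→C) = (231.89 + 70.82) − 135.0 = 167.71 Tg N/yr.
Box C: F(C→D) = (167.71 + 67.04) − 58.93 = 175.82 Tg N/yr.
Box D throughput = its input = 175.82 Tg N/yr; τ = 2.832×10^6 / 175.82 = 16110 yr.

16100 yr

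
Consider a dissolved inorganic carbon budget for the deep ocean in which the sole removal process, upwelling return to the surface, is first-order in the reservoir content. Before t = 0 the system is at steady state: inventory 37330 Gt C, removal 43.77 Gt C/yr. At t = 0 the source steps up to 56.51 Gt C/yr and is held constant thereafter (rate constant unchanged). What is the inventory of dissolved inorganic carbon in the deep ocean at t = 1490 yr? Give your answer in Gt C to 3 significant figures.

τ = M₀/F₀ = 37330/43.77 = 852.9 yr; rate constant k = 1/τ.
New steady state M_∞ = F₁/k = F₁·τ = 56.51 × 852.9 = 48196 Gt C.
M(t) = M_∞ + (M₀ − M_∞)·e^(−t/τ); t/τ = 1490/852.9 = 1.747, so e^(−t/τ) = 0.1743.
M(t) = 48196 − 10870 × 0.1743 = 46302 Gt C.

46300 Gt C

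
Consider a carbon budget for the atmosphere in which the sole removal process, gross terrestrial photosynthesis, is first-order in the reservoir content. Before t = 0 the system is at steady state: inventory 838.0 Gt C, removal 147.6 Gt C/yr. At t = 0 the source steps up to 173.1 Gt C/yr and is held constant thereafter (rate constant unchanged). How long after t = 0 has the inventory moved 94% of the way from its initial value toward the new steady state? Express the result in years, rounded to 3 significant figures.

16.0 yr

τ = M₀/F₀ = 838.0/147.6 = 5.678 yr.
The remaining gap fraction is e^(−t/τ); 94% covered ⇒ e^(−t/τ) = 0.0600.
t = −τ ln(0.0600) = 5.678 × 2.813 = 15.97 yr.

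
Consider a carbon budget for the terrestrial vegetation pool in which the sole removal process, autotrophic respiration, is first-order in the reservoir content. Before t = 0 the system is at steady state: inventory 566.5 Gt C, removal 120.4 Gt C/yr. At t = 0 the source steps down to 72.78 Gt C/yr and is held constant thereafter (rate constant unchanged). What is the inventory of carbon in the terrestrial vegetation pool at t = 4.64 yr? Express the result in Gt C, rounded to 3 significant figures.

426 Gt C

τ = M₀/F₀ = 566.5/120.4 = 4.705 yr; rate constant k = 1/τ.
New steady state M_∞ = F₁/k = F₁·τ = 72.78 × 4.705 = 342.44 Gt C.
M(t) = M_∞ + (M₀ − M_∞)·e^(−t/τ); t/τ = 4.64/4.705 = 0.9862, so e^(−t/τ) = 0.3730.
M(t) = 342.44 + 224.1 × 0.3730 = 426.02 Gt C.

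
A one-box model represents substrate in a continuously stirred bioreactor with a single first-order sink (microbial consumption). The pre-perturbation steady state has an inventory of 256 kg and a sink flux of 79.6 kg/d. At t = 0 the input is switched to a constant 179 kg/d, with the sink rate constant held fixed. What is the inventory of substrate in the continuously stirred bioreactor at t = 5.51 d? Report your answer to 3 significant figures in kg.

518 kg

Residence time τ = M₀/F₀ = 3.216 d. The eventual steady state is M_∞ = M₀·(F₁/F₀) = 256 × 179/79.6 = 575.68 kg.
The anomaly ΔM(t) = M(t) − M_∞ decays as ΔM₀·e^(−t/τ) with ΔM₀ = 256 − 575.68 = −319.7 kg.
At t = 5.51 d, e^(−t/τ) = e^(−1.713) = 0.1803, so ΔM = −57.63 kg and M = 575.68 − 57.63 = 518.05 kg.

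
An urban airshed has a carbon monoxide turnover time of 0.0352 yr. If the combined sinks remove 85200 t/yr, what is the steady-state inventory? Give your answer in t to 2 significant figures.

τ = M/F ⇒ M = τ × F = 0.0352 × 85200 = 2999 t.

3000 t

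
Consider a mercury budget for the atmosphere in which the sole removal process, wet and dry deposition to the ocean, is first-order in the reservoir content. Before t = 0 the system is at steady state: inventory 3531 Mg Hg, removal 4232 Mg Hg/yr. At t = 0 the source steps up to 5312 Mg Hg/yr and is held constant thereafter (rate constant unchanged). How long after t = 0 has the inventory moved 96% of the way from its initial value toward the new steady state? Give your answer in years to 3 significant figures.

τ = M₀/F₀ = 3531/4232 = 0.8344 yr.
The remaining gap fraction is e^(−t/τ); 96% covered ⇒ e^(−t/τ) = 0.0400.
t = −τ ln(0.0400) = 0.8344 × 3.219 = 2.686 yr.

2.69 yr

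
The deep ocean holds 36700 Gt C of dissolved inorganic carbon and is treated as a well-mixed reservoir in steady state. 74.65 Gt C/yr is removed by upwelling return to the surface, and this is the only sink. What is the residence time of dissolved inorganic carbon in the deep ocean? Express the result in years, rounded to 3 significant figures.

492 yr

τ = M / F = 36700 / 74.65 = 491.6 yr.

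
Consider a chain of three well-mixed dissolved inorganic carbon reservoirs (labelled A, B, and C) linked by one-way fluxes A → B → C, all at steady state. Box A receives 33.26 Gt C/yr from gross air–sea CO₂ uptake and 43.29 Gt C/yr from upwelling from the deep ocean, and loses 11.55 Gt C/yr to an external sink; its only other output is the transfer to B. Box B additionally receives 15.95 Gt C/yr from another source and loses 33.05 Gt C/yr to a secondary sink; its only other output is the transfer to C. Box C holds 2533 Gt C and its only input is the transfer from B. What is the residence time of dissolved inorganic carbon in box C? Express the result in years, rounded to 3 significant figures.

52.9 yr

Box A: F(A→B) = (33.26 + 43.29) − 11.55 = 65.000 Gt C/yr.
Box B: F(B→C) = (65.000 + 15.95) − 33.05 = 47.900 Gt C/yr.
Box C throughput = its input = 47.900 Gt C/yr; τ = 2533 / 47.900 = 52.88 yr.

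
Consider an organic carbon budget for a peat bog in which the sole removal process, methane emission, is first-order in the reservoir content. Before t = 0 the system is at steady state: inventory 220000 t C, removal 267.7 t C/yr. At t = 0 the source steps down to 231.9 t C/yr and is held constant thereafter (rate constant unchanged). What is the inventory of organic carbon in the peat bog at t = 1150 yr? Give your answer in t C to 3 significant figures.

198000 t C

τ = M₀/F₀ = 220000/267.7 = 821.8 yr; rate constant k = 1/τ.
New steady state M_∞ = F₁/k = F₁·τ = 231.9 × 821.8 = 190580 t C.
M(t) = M_∞ + (M₀ − M_∞)·e^(−t/τ); t/τ = 1150/821.8 = 1.399, so e^(−t/τ) = 0.2468.
M(t) = 190580 + 29420 × 0.2468 = 197840 t C.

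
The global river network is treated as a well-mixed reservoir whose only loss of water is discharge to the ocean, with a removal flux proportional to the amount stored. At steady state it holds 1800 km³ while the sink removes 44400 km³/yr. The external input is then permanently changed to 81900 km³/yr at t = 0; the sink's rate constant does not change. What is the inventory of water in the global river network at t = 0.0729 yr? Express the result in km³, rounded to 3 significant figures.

τ = M₀/F₀ = 1800/44400 = 0.04054 yr; rate constant k = 1/τ.
New steady state M_∞ = F₁/k = F₁·τ = 81900 × 0.04054 = 3320.3 km³.
M(t) = M_∞ + (M₀ − M_∞)·e^(−t/τ); t/τ = 0.0729/0.04054 = 1.798, so e^(−t/τ) = 0.1656.
M(t) = 3320.3 − 1520 × 0.1656 = 3068.5 km³.

3070 km³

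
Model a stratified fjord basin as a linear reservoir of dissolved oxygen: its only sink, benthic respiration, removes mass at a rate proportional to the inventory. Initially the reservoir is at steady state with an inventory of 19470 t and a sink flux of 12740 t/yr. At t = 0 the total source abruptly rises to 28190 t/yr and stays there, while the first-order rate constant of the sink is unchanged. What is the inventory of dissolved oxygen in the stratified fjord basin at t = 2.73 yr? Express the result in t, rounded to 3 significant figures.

τ = M₀/F₀ = 19470/12740 = 1.528 yr; rate constant k = 1/τ.
New steady state M_∞ = F₁/k = F₁·τ = 28190 × 1.528 = 43082 t.
M(t) = M_∞ + (M₀ − M_∞)·e^(−t/τ); t/τ = 2.73/1.528 = 1.786, so e^(−t/τ) = 0.1676.
M(t) = 43082 − 23610 × 0.1676 = 39125 t.

39100 t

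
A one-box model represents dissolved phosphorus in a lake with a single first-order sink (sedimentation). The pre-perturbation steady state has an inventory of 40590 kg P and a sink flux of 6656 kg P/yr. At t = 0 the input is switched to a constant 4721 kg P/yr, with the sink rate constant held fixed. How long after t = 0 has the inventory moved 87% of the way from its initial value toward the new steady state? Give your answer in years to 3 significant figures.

τ = M₀/F₀ = 40590/6656 = 6.098 yr.
The remaining gap fraction is e^(−t/τ); 87% covered ⇒ e^(−t/τ) = 0.130.
t = −τ ln(0.130) = 6.098 × 2.040 = 12.44 yr.

12.4 yr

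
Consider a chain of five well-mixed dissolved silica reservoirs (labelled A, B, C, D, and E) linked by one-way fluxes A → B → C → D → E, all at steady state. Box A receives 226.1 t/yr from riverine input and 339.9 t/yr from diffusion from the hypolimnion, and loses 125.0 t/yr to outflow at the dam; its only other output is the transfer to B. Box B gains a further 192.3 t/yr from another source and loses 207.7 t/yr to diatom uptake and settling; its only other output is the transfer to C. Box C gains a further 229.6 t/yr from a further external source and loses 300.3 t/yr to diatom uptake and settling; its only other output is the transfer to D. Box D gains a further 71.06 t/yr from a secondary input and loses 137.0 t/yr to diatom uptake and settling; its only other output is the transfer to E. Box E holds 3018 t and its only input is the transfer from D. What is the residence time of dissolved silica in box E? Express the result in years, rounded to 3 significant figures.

Box A: F(A→B) = (226.1 + 339.9) − 125.0 = 441.00 t/yr.
Box B: F(B→C) = (441.00 + 192.3) − 207.7 = 425.60 t/yr.
Box C: F(C→D) = (425.60 + 229.6) − 300.3 = 354.90 t/yr.
Box D: F(D→E) = (354.90 + 71.06) − 137.0 = 288.96 t/yr.
Box E throughput = its input = 288.96 t/yr; τ = 3018 / 288.96 = 10.44 yr.

10.4 yr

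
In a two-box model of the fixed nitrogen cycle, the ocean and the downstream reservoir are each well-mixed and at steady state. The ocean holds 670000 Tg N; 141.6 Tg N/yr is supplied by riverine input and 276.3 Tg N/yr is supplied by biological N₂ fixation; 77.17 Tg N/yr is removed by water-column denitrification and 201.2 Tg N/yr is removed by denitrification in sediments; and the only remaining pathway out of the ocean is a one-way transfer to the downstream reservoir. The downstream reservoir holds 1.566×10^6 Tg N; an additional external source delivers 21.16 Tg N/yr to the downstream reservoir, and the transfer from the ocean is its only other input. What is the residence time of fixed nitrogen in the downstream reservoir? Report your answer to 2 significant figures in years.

9700 yr

Balance the ocean: ΣF_in = 141.6 + 276.3 = 417.90 Tg N/yr.
Transfer to the downstream reservoir = ΣF_in − (77.17 + 201.2) = 139.53 Tg N/yr.
Total input to the downstream reservoir = 139.53 + 21.16 = 160.69 Tg N/yr; at steady state this equals its total output.
τ = M / F = 1.566×10^6 / 160.69 = 9745 yr.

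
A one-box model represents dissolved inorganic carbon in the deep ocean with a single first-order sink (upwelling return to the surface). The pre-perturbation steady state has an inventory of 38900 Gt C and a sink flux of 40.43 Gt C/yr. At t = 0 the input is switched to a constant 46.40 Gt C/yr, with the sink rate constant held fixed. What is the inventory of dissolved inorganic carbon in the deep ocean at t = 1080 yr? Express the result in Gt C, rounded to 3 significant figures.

42800 Gt C

τ = M₀/F₀ = 38900/40.43 = 962.2 yr; rate constant k = 1/τ.
New steady state M_∞ = F₁/k = F₁·τ = 46.40 × 962.2 = 44644 Gt C.
M(t) = M_∞ + (M₀ − M_∞)·e^(−t/τ); t/τ = 1080/962.2 = 1.122, so e^(−t/τ) = 0.3255.
M(t) = 44644 − 5744 × 0.3255 = 42775 Gt C.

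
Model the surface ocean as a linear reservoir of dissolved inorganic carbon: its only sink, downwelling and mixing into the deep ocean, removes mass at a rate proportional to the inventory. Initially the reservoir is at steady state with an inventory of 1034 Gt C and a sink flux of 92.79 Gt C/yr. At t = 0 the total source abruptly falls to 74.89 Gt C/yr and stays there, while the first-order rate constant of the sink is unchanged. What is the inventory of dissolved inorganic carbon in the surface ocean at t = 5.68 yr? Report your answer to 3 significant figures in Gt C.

τ = M₀/F₀ = 1034/92.79 = 11.14 yr; rate constant k = 1/τ.
New steady state M_∞ = F₁/k = F₁·τ = 74.89 × 11.14 = 834.53 Gt C.
M(t) = M_∞ + (M₀ − M_∞)·e^(−t/τ); t/τ = 5.68/11.14 = 0.5097, so e^(−t/τ) = 0.6007.
M(t) = 834.53 + 199.5 × 0.6007 = 954.35 Gt C.

954 Gt C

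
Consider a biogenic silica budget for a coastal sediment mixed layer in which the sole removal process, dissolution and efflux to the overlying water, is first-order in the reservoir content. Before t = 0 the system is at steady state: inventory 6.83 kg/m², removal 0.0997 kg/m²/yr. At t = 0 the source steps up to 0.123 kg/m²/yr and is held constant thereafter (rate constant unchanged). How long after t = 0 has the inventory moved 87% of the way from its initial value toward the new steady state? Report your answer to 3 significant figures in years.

140 yr

τ = M₀/F₀ = 6.83/0.0997 = 68.51 yr.
The remaining gap fraction is e^(−t/τ); 87% covered ⇒ e^(−t/τ) = 0.130.
t = −τ ln(0.130) = 68.51 × 2.040 = 139.8 yr.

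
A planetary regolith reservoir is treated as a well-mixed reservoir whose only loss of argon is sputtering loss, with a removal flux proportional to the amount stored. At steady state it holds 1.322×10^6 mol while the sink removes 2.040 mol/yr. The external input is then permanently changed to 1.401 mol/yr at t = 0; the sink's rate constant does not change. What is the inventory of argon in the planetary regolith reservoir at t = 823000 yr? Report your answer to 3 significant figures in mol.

1.02×10^6 mol

The sink rate constant is k = F₀/M₀ = 2.040/1.322×10^6 = 1.543×10^-6 yr⁻¹.
Solving dM/dt = F₁ − kM with M(0) = M₀ gives M(t) = F₁/k + (M₀ − F₁/k)·e^(−kt).
F₁/k = 1.401/1.543×10^-6 = 907900 mol; kt = 1.543×10^-6 × 823000 = 1.270, e^(−kt) = 0.2808.
M(823000) = 907900 + (1.322×10^6 − 907900) × 0.2808 = 907900 + 116300 = 1.0242×10^6 mol.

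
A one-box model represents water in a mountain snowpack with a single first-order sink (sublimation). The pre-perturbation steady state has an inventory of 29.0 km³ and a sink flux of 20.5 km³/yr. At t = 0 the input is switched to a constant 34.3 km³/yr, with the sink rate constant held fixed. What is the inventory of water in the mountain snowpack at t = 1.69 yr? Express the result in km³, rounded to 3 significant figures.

42.6 km³

Residence time τ = M₀/F₀ = 1.415 yr. The eventual steady state is M_∞ = M₀·(F₁/F₀) = 29.0 × 34.3/20.5 = 48.522 km³.
The anomaly ΔM(t) = M(t) − M_∞ decays as ΔM₀·e^(−t/τ) with ΔM₀ = 29.0 − 48.522 = −19.52 km³.
At t = 1.69 yr, e^(−t/τ) = e^(−1.195) = 0.3028, so ΔM = −5.911 km³ and M = 48.522 − 5.911 = 42.611 km³.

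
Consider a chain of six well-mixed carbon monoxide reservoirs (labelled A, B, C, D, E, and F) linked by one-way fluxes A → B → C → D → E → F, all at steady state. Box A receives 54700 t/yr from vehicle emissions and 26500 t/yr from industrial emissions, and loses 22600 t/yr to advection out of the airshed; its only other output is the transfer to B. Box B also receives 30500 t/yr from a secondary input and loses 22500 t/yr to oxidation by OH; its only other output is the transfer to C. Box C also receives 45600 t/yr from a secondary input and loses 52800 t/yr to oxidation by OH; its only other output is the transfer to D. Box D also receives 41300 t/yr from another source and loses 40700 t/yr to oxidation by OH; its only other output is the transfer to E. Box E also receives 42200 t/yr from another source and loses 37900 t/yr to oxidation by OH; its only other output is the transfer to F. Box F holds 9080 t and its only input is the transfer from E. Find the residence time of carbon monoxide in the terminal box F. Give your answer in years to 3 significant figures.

Box A: F(A→B) = (54700 + 26500) − 22600 = 58600 t/yr.
Box B: F(B→C) = (58600 + 30500) − 22500 = 66600 t/yr.
Box C: F(C→D) = (66600 + 45600) − 52800 = 59400 t/yr.
Box D: F(D→E) = (59400 + 41300) − 40700 = 60000 t/yr.
Box E: F(E→F) = (60000 + 42200) − 37900 = 64300 t/yr.
Box F throughput = its input = 64300 t/yr; τ = 9080 / 64300 = 0.1412 yr.

0.141 yr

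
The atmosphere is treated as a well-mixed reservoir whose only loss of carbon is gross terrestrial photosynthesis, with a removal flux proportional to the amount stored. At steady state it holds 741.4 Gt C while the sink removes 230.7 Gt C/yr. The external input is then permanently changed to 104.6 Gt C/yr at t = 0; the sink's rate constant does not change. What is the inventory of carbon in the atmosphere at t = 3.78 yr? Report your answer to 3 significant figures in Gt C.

461 Gt C

τ = M₀/F₀ = 741.4/230.7 = 3.214 yr; rate constant k = 1/τ.
New steady state M_∞ = F₁/k = F₁·τ = 104.6 × 3.214 = 336.15 Gt C.
M(t) = M_∞ + (M₀ − M_∞)·e^(−t/τ); t/τ = 3.78/3.214 = 1.176, so e^(−t/τ) = 0.3084.
M(t) = 336.15 + 405.2 × 0.3084 = 461.15 Gt C.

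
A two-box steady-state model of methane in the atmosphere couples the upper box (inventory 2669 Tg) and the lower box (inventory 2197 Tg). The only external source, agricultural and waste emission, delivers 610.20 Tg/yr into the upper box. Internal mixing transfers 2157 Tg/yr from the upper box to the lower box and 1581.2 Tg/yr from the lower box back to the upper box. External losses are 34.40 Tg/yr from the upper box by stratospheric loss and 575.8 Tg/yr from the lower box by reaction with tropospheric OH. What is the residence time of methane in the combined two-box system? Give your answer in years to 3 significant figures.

7.97 yr

Residence time in the combined system uses the total inventory and the total *external* removal — internal exchanges between the two boxes cancel.
M_total = 2669 + 2197 = 4866.0 Tg.
ΣF_external_out = 34.40 + 575.8 = 610.20 Tg/yr.
τ = M_total / ΣF_ext = 4866.0 / 610.20 = 7.974 yr.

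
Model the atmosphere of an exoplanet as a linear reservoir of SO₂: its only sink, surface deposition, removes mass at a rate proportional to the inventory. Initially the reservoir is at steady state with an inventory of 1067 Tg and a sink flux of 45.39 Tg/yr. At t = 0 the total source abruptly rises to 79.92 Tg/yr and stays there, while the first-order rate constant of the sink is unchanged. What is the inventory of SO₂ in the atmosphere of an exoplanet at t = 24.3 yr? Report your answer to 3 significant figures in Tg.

1590 Tg

τ = M₀/F₀ = 1067/45.39 = 23.51 yr; rate constant k = 1/τ.
New steady state M_∞ = F₁/k = F₁·τ = 79.92 × 23.51 = 1878.7 Tg.
M(t) = M_∞ + (M₀ − M_∞)·e^(−t/τ); t/τ = 24.3/23.51 = 1.034, so e^(−t/τ) = 0.3557.
M(t) = 1878.7 − 811.7 × 0.3557 = 1590.0 Tg.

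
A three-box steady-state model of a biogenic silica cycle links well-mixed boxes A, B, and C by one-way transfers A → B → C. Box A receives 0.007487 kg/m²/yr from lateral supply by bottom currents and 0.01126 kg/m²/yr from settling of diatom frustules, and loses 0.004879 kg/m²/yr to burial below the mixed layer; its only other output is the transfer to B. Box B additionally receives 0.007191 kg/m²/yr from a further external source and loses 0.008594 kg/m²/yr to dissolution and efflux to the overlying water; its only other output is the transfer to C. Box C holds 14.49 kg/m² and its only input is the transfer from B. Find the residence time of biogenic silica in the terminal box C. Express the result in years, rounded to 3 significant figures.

1160 yr

Box A: F(A→B) = (0.007487 + 0.01126) − 0.004879 = 0.013868 kg/m²/yr.
Box B: F(B→C) = (0.013868 + 0.007191) − 0.008594 = 0.012465 kg/m²/yr.
Box C throughput = its input = 0.012465 kg/m²/yr; τ = 14.49 / 0.012465 = 1162 yr.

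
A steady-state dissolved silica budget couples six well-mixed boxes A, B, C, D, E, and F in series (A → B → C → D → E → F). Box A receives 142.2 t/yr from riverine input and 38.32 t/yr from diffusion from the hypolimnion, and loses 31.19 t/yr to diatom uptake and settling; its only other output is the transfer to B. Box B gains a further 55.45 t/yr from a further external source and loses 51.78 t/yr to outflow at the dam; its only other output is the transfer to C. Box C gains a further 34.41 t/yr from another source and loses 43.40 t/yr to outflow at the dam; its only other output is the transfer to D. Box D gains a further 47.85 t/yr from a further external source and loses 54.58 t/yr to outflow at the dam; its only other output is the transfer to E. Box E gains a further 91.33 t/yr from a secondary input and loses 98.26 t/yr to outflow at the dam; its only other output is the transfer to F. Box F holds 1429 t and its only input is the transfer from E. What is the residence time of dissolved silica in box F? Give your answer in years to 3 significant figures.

Box A: F(A→B) = (142.2 + 38.32) − 31.19 = 149.33 t/yr.
Box B: F(B→C) = (149.33 + 55.45) − 51.78 = 153.00 t/yr.
Box C: F(C→D) = (153.00 + 34.41) − 43.40 = 144.01 t/yr.
Box D: F(D→E) = (144.01 + 47.85) − 54.58 = 137.28 t/yr.
Box E: F(E→F) = (137.28 + 91.33) − 98.26 = 130.35 t/yr.
Box F throughput = its input = 130.35 t/yr; τ = 1429 / 130.35 = 10.96 yr.

11.0 yr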